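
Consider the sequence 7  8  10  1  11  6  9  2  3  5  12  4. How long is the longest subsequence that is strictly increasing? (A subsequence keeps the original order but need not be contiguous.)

Track the smallest tail for each achievable length (strict):
7 → extends → [7]
8 → extends → [7, 8]
10 → extends → [7, 8, 10]
1 → replaces 7 → [1, 8, 10]
11 → extends → [1, 8, 10, 11]
6 → replaces 8 → [1, 6, 10, 11]
9 → replaces 10 → [1, 6, 9, 11]
2 → replaces 6 → [1, 2, 9, 11]
3 → replaces 9 → [1, 2, 3, 11]
5 → replaces 11 → [1, 2, 3, 5]
12 → extends → [1, 2, 3, 5, 12]
4 → replaces 5 → [1, 2, 3, 4, 12]
Five tails, so the longest strictly increasing subsequence has length 5 (e.g. 7, 8, 10, 11, 12).

5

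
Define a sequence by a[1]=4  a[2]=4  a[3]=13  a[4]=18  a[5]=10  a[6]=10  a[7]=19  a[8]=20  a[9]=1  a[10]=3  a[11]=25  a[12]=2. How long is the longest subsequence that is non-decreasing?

7

Track the smallest tail for each achievable length (allowing ties):
4 → extends → [4]
4 → extends → [4, 4]
13 → extends → [4, 4, 13]
18 → extends → [4, 4, 13, 18]
10 → replaces 13 → [4, 4, 10, 18]
10 → replaces 18 → [4, 4, 10, 10]
19 → extends → [4, 4, 10, 10, 19]
20 → extends → [4, 4, 10, 10, 19, 20]
1 → replaces 4 → [1, 4, 10, 10, 19, 20]
3 → replaces 4 → [1, 3, 10, 10, 19, 20]
25 → extends → [1, 3, 10, 10, 19, 20, 25]
2 → replaces 3 → [1, 2, 10, 10, 19, 20, 25]
Seven tails, so the longest non-decreasing subsequence has length 7 (e.g. 4, 4, 13, 18, 19, 20, 25).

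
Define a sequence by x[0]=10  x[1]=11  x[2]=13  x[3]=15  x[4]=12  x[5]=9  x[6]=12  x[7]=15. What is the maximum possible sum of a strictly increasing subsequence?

49

Let S[i] be the best sum of a strictly increasing subsequence ending at i:
i:      0  1  2  3  4  5  6  7
x[i]:  10 11 13 15 12  9 12 15
S:     10 21 34 49 33  9 33 49
Maximum is 49 (e.g. 10 + 11 + 13 + 15).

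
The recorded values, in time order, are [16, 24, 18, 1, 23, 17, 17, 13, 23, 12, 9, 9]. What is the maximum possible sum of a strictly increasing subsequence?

57

Let S[i] be the best sum of a strictly increasing subsequence ending at i:
i:      1  2  3  4  5  6  7  8  9 10 11 12
a[i]:  16 24 18  1 23 17 17 13 23 12  9  9
S:     16 40 34  1 57 33 33 14 57 13 10 10
Maximum is 57 (e.g. 16 + 18 + 23).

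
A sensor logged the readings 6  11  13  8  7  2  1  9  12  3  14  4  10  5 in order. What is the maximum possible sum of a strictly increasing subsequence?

Let S[i] be the best sum of a strictly increasing subsequence ending at i:
i:      1  2  3  4  5  6  7  8  9 10 11 12 13 14
a[i]:   6 11 13  8  7  2  1  9 12  3 14  4 10  5
S:      6 17 30 14 13  2  1 23 35  5 49  9 33 14
Maximum is 49 (e.g. 6 + 8 + 9 + 12 + 14).

49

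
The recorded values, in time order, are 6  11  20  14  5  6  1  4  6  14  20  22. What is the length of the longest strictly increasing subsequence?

Track the smallest tail for each achievable length (strict):
6 → extends → [6]
11 → extends → [6, 11]
20 → extends → [6, 11, 20]
14 → replaces 20 → [6, 11, 14]
5 → replaces 6 → [5, 11, 14]
6 → replaces 11 → [5, 6, 14]
1 → replaces 5 → [1, 6, 14]
4 → replaces 6 → [1, 4, 14]
6 → replaces 14 → [1, 4, 6]
14 → extends → [1, 4, 6, 14]
20 → extends → [1, 4, 6, 14, 20]
22 → extends → [1, 4, 6, 14, 20, 22]
Six tails, so the longest strictly increasing subsequence has length 6 (e.g. 1, 4, 6, 14, 20, 22).

6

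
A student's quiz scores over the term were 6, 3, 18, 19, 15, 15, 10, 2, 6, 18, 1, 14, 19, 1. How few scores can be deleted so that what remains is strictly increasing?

10

Fewest deletions = n − (longest strictly increasing subsequence).
i:      1  2  3  4  5  6  7  8  9 10 11 12 13 14
a[i]:   6  3 18 19 15 15 10  2  6 18  1 14 19  1
dp:     1  1  2  3  2  2  2  1  2  3  1  3  4  1
max dp = 4, so deletions = 14 − 4 = 10.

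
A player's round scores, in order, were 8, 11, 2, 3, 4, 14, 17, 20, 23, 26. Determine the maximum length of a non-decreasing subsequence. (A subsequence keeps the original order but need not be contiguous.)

8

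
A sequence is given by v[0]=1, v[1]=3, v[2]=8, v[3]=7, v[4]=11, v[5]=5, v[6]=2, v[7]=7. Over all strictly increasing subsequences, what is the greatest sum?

Let S[i] be the best sum of a strictly increasing subsequence ending at i:
i:      0  1  2  3  4  5  6  7
v[i]:   1  3  8  7 11  5  2  7
S:      1  4 12 11 23  9  3 16
Maximum is 23 (e.g. 1 + 3 + 8 + 11).

23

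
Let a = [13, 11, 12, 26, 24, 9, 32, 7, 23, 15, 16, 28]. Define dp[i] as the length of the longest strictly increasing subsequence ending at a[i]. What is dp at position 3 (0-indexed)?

dp[i] = 1 + max{dp[j] : j<i, a[j]<a[i]} (or 1 if no such j):
i:      0  1  2  3  4  5  6  7  8  9 10 11
a[i]:  13 11 12 26 24  9 32  7 23 15 16 28
dp:     1  1  2  3  3  1  4  1  3  3  4  5
At index 3 the value is 3.

3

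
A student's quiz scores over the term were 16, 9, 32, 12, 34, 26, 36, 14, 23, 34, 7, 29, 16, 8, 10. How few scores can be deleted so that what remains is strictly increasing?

Fewest deletions = n − (longest strictly increasing subsequence).
Patience tails:
16 → extends → [16]
9 → replaces 16 → [9]
32 → extends → [9, 32]
12 → replaces 32 → [9, 12]
34 → extends → [9, 12, 34]
26 → replaces 34 → [9, 12, 26]
36 → extends → [9, 12, 26, 36]
14 → replaces 26 → [9, 12, 14, 36]
23 → replaces 36 → [9, 12, 14, 23]
34 → extends → [9, 12, 14, 23, 34]
7 → replaces 9 → [7, 12, 14, 23, 34]
29 → replaces 34 → [7, 12, 14, 23, 29]
16 → replaces 23 → [7, 12, 14, 16, 29]
8 → replaces 12 → [7, 8, 14, 16, 29]
10 → replaces 14 → [7, 8, 10, 16, 29]
Longest strictly increasing subsequence has length 5, so deletions = 15 − 5 = 10.

10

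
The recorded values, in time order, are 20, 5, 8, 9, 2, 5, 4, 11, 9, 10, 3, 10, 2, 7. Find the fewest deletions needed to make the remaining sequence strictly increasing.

Fewest deletions = n − (longest strictly increasing subsequence).
Patience tails:
20 → extends → [20]
5 → replaces 20 → [5]
8 → extends → [5, 8]
9 → extends → [5, 8, 9]
2 → replaces 5 → [2, 8, 9]
5 → replaces 8 → [2, 5, 9]
4 → replaces 5 → [2, 4, 9]
11 → extends → [2, 4, 9, 11]
9 → already a tail → [2, 4, 9, 11]
10 → replaces 11 → [2, 4, 9, 10]
3 → replaces 4 → [2, 3, 9, 10]
10 → already a tail → [2, 3, 9, 10]
2 → already a tail → [2, 3, 9, 10]
7 → replaces 9 → [2, 3, 7, 10]
Longest strictly increasing subsequence has length 4, so deletions = 14 − 4 = 10.

10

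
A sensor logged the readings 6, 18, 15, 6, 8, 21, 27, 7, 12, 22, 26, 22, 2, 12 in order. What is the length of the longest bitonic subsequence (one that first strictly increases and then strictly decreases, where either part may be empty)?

inc[i] = longest strictly increasing subsequence ending at i; dec[i] = longest strictly decreasing subsequence starting at i:
i:      1  2  3  4  5  6  7  8  9 10 11 12 13 14
a[i]:   6 18 15  6  8 21 27  7 12 22 26 22  2 12
inc:    1  2  2  1  2  3  4  2  3  4  5  4  1  3
dec:    2  5  4  2  3  3  4  2  2  2  3  2  1  1
Best peak at i=7 (value 27): inc=4, dec=4, length 4+4−1 = 7.

7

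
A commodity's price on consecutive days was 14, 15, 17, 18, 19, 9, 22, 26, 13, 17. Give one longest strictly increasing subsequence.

14, 15, 17, 18, 19, 22, 26

Patience tails give the LIS length; then backtrack through the dp parents:
14 → extends → [14]
15 → extends → [14, 15]
17 → extends → [14, 15, 17]
18 → extends → [14, 15, 17, 18]
19 → extends → [14, 15, 17, 18, 19]
9 → replaces 14 → [9, 15, 17, 18, 19]
22 → extends → [9, 15, 17, 18, 19, 22]
26 → extends → [9, 15, 17, 18, 19, 22, 26]
13 → replaces 15 → [9, 13, 17, 18, 19, 22, 26]
17 → already a tail → [9, 13, 17, 18, 19, 22, 26]
Length 7; one witness is 14, 15, 17, 18, 19, 22, 26.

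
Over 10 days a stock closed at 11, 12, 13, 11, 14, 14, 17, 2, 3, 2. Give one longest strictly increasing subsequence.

11, 12, 13, 14, 17

Patience tails give the LIS length; then backtrack through the dp parents:
11 → extends → [11]
12 → extends → [11, 12]
13 → extends → [11, 12, 13]
11 → already a tail → [11, 12, 13]
14 → extends → [11, 12, 13, 14]
14 → already a tail → [11, 12, 13, 14]
17 → extends → [11, 12, 13, 14, 17]
2 → replaces 11 → [2, 12, 13, 14, 17]
3 → replaces 12 → [2, 3, 13, 14, 17]
2 → already a tail → [2, 3, 13, 14, 17]
Length 5; one witness is 11, 12, 13, 14, 17.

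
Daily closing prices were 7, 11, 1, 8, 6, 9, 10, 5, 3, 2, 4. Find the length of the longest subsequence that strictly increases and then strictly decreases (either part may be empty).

7

inc[i] = longest strictly increasing subsequence ending at i; dec[i] = longest strictly decreasing subsequence starting at i:
i:      1  2  3  4  5  6  7  8  9 10 11
a[i]:   7 11  1  8  6  9 10  5  3  2  4
inc:    1  2  1  2  2  3  4  2  2  2  3
dec:    5  6  1  5  4  4  4  3  2  1  1
Best peak at i=2 (value 11): inc=2, dec=6, length 2+6−1 = 7.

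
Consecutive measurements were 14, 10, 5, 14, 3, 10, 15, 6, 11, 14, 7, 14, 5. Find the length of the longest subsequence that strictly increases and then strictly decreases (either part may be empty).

inc[i] = longest strictly increasing subsequence ending at i; dec[i] = longest strictly decreasing subsequence starting at i:
i:      1  2  3  4  5  6  7  8  9 10 11 12 13
a[i]:  14 10  5 14  3 10 15  6 11 14  7 14  5
inc:    1  1  1  2  1  2  3  2  3  4  3  4  2
dec:    4  3  2  4  1  3  4  2  3  3  2  2  1
Best peak at i=7 (value 15): inc=3, dec=4, length 3+4−1 = 6.

6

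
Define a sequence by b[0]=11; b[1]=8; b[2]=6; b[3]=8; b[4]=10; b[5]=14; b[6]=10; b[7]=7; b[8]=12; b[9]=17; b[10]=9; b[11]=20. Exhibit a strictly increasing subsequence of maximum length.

6, 8, 10, 14, 17, 20

Patience tails give the LIS length; then backtrack through the dp parents:
11 → extends → [11]
8 → replaces 11 → [8]
6 → replaces 8 → [6]
8 → extends → [6, 8]
10 → extends → [6, 8, 10]
14 → extends → [6, 8, 10, 14]
10 → already a tail → [6, 8, 10, 14]
7 → replaces 8 → [6, 7, 10, 14]
12 → replaces 14 → [6, 7, 10, 12]
17 → extends → [6, 7, 10, 12, 17]
9 → replaces 10 → [6, 7, 9, 12, 17]
20 → extends → [6, 7, 9, 12, 17, 20]
Length 6; one witness is 6, 8, 10, 14, 17, 20.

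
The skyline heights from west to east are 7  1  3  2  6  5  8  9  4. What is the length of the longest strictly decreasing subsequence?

Negate each value so 'decreasing' becomes 'increasing', then run patience tails on the negated sequence:
-7 → extends → [-7]
-1 → extends → [-7, -1]
-3 → replaces -1 → [-7, -3]
-2 → extends → [-7, -3, -2]
-6 → replaces -3 → [-7, -6, -2]
-5 → replaces -2 → [-7, -6, -5]
-8 → replaces -7 → [-8, -6, -5]
-9 → replaces -8 → [-9, -6, -5]
-4 → extends → [-9, -6, -5, -4]
Four tails, so the longest strictly decreasing subsequence of the original has length 4.

4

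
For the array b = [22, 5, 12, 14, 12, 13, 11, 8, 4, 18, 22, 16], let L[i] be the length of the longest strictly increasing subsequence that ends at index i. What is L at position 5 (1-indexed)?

dp[i] = 1 + max{dp[j] : j<i, b[j]<b[i]} (or 1 if no such j):
i:      1  2  3  4  5  6  7  8  9 10 11 12
b[i]:  22  5 12 14 12 13 11  8  4 18 22 16
dp:     1  1  2  3  2  3  2  2  1  4  5  4
At index 5 the value is 2.

2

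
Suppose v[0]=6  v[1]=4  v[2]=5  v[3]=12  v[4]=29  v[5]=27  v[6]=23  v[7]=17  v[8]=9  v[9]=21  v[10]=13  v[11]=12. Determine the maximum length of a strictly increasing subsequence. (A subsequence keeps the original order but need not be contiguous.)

5

Let dp[i] be the length of the longest such subsequence ending at index i:
i:      0  1  2  3  4  5  6  7  8  9 10 11
v[i]:   6  4  5 12 29 27 23 17  9 21 13 12
dp:     1  1  2  3  4  4  4  4  3  5  4  4
Maximum dp value is 5.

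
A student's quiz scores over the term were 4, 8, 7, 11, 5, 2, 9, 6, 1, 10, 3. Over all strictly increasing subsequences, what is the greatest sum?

31

Let S[i] be the best sum of a strictly increasing subsequence ending at i:
i:      1  2  3  4  5  6  7  8  9 10 11
a[i]:   4  8  7 11  5  2  9  6  1 10  3
S:      4 12 11 23  9  2 21 15  1 31  5
Maximum is 31 (e.g. 4 + 8 + 9 + 10).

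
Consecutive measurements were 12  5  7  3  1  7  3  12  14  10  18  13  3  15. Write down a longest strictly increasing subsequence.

Patience tails give the LIS length; then backtrack through the dp parents:
12 → extends → [12]
5 → replaces 12 → [5]
7 → extends → [5, 7]
3 → replaces 5 → [3, 7]
1 → replaces 3 → [1, 7]
7 → already a tail → [1, 7]
3 → replaces 7 → [1, 3]
12 → extends → [1, 3, 12]
14 → extends → [1, 3, 12, 14]
10 → replaces 12 → [1, 3, 10, 14]
18 → extends → [1, 3, 10, 14, 18]
13 → replaces 14 → [1, 3, 10, 13, 18]
3 → already a tail → [1, 3, 10, 13, 18]
15 → replaces 18 → [1, 3, 10, 13, 15]
Length 5; one witness is 5, 7, 12, 14, 18.

5, 7, 12, 14, 18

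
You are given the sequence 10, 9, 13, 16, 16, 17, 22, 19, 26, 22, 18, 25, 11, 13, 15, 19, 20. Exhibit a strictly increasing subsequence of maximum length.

Patience tails give the LIS length; then backtrack through the dp parents:
10 → extends → [10]
9 → replaces 10 → [9]
13 → extends → [9, 13]
16 → extends → [9, 13, 16]
16 → already a tail → [9, 13, 16]
17 → extends → [9, 13, 16, 17]
22 → extends → [9, 13, 16, 17, 22]
19 → replaces 22 → [9, 13, 16, 17, 19]
26 → extends → [9, 13, 16, 17, 19, 26]
22 → replaces 26 → [9, 13, 16, 17, 19, 22]
18 → replaces 19 → [9, 13, 16, 17, 18, 22]
25 → extends → [9, 13, 16, 17, 18, 22, 25]
11 → replaces 13 → [9, 11, 16, 17, 18, 22, 25]
13 → replaces 16 → [9, 11, 13, 17, 18, 22, 25]
15 → replaces 17 → [9, 11, 13, 15, 18, 22, 25]
19 → replaces 22 → [9, 11, 13, 15, 18, 19, 25]
20 → replaces 25 → [9, 11, 13, 15, 18, 19, 20]
Length 7; one witness is 10, 13, 16, 17, 19, 22, 25.

10, 13, 16, 17, 19, 22, 25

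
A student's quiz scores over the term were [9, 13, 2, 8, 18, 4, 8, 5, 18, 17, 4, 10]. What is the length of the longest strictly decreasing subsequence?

4

Let dp[i] be the longest strictly decreasing subsequence ending at i:
i:      1  2  3  4  5  6  7  8  9 10 11 12
a[i]:   9 13  2  8 18  4  8  5 18 17  4 10
dp:     1  1  2  2  1  3  2  3  1  2  4  3
Maximum is 4.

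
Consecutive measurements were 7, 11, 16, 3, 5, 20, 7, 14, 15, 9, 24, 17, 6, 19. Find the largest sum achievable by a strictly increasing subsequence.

83

Let S[i] be the best sum of a strictly increasing subsequence ending at i:
i:      1  2  3  4  5  6  7  8  9 10 11 12 13 14
a[i]:   7 11 16  3  5 20  7 14 15  9 24 17  6 19
S:      7 18 34  3  8 54 15 32 47 24 78 64 14 83
Maximum is 83 (e.g. 7 + 11 + 14 + 15 + 17 + 19).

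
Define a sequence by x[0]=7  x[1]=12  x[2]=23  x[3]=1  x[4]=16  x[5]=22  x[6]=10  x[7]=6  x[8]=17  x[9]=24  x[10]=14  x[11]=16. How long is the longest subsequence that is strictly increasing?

Track the smallest tail for each achievable length (strict):
7 → extends → [7]
12 → extends → [7, 12]
23 → extends → [7, 12, 23]
1 → replaces 7 → [1, 12, 23]
16 → replaces 23 → [1, 12, 16]
22 → extends → [1, 12, 16, 22]
10 → replaces 12 → [1, 10, 16, 22]
6 → replaces 10 → [1, 6, 16, 22]
17 → replaces 22 → [1, 6, 16, 17]
24 → extends → [1, 6, 16, 17, 24]
14 → replaces 16 → [1, 6, 14, 17, 24]
16 → replaces 17 → [1, 6, 14, 16, 24]
Five tails, so the longest strictly increasing subsequence has length 5 (e.g. 7, 12, 16, 22, 24).

5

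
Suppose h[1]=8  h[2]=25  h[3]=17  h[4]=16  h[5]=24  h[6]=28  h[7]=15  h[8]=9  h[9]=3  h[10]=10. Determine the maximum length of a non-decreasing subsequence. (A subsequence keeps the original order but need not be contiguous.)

Let dp[i] be the length of the longest such subsequence ending at index i:
i:      1  2  3  4  5  6  7  8  9 10
h[i]:   8 25 17 16 24 28 15  9  3 10
dp:     1  2  2  2  3  4  2  2  1  3
Maximum dp value is 4.

4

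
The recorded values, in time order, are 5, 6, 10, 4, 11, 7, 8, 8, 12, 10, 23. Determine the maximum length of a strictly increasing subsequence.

6

Let dp[i] be the length of the longest such subsequence ending at index i:
i:      1  2  3  4  5  6  7  8  9 10 11
a[i]:   5  6 10  4 11  7  8  8 12 10 23
dp:     1  2  3  1  4  3  4  4  5  5  6
Maximum dp value is 6.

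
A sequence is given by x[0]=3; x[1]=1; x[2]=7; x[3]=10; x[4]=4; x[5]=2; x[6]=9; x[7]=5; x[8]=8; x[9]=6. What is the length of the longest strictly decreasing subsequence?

4

Negate each value so 'decreasing' becomes 'increasing', then run patience tails on the negated sequence:
-3 → extends → [-3]
-1 → extends → [-3, -1]
-7 → replaces -3 → [-7, -1]
-10 → replaces -7 → [-10, -1]
-4 → replaces -1 → [-10, -4]
-2 → extends → [-10, -4, -2]
-9 → replaces -4 → [-10, -9, -2]
-5 → replaces -2 → [-10, -9, -5]
-8 → replaces -5 → [-10, -9, -8]
-6 → extends → [-10, -9, -8, -6]
Four tails, so the longest strictly decreasing subsequence of the original has length 4.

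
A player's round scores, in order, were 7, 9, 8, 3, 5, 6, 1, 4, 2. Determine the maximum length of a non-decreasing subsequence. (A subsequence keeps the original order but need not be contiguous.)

Track the smallest tail for each achievable length (allowing ties):
7 → extends → [7]
9 → extends → [7, 9]
8 → replaces 9 → [7, 8]
3 → replaces 7 → [3, 8]
5 → replaces 8 → [3, 5]
6 → extends → [3, 5, 6]
1 → replaces 3 → [1, 5, 6]
4 → replaces 5 → [1, 4, 6]
2 → replaces 4 → [1, 2, 6]
Three tails, so the longest non-decreasing subsequence has length 3 (e.g. 3, 5, 6).

3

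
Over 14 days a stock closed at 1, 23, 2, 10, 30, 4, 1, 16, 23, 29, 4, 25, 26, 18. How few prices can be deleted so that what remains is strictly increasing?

7

Fewest deletions = n − (longest strictly increasing subsequence).
Patience tails:
1 → extends → [1]
23 → extends → [1, 23]
2 → replaces 23 → [1, 2]
10 → extends → [1, 2, 10]
30 → extends → [1, 2, 10, 30]
4 → replaces 10 → [1, 2, 4, 30]
1 → already a tail → [1, 2, 4, 30]
16 → replaces 30 → [1, 2, 4, 16]
23 → extends → [1, 2, 4, 16, 23]
29 → extends → [1, 2, 4, 16, 23, 29]
4 → already a tail → [1, 2, 4, 16, 23, 29]
25 → replaces 29 → [1, 2, 4, 16, 23, 25]
26 → extends → [1, 2, 4, 16, 23, 25, 26]
18 → replaces 23 → [1, 2, 4, 16, 18, 25, 26]
Longest strictly increasing subsequence has length 7, so deletions = 14 − 7 = 7.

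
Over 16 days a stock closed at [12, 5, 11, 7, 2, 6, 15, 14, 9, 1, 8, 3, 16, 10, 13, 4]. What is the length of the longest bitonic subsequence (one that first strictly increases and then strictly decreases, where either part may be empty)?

inc[i] = longest strictly increasing subsequence ending at i; dec[i] = longest strictly decreasing subsequence starting at i:
i:      1  2  3  4  5  6  7  8  9 10 11 12 13 14 15 16
a[i]:  12  5 11  7  2  6 15 14  9  1  8  3 16 10 13  4
inc:    1  1  2  2  1  2  3  3  3  1  3  2  4  4  5  3
dec:    5  3  4  3  2  2  5  4  3  1  2  1  3  2  2  1
Best peak at i=7 (value 15): inc=3, dec=5, length 3+5−1 = 7.

7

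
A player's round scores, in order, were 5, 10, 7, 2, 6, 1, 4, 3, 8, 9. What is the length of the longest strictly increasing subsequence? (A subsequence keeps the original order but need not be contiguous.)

4

Track the smallest tail for each achievable length (strict):
5 → extends → [5]
10 → extends → [5, 10]
7 → replaces 10 → [5, 7]
2 → replaces 5 → [2, 7]
6 → replaces 7 → [2, 6]
1 → replaces 2 → [1, 6]
4 → replaces 6 → [1, 4]
3 → replaces 4 → [1, 3]
8 → extends → [1, 3, 8]
9 → extends → [1, 3, 8, 9]
Four tails, so the longest strictly increasing subsequence has length 4 (e.g. 5, 7, 8, 9).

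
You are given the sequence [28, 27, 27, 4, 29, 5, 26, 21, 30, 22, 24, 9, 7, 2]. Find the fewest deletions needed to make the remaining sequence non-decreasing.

9

Fewest deletions = n − (longest non-decreasing subsequence).
Patience tails:
28 → extends → [28]
27 → replaces 28 → [27]
27 → extends → [27, 27]
4 → replaces 27 → [4, 27]
29 → extends → [4, 27, 29]
5 → replaces 27 → [4, 5, 29]
26 → replaces 29 → [4, 5, 26]
21 → replaces 26 → [4, 5, 21]
30 → extends → [4, 5, 21, 30]
22 → replaces 30 → [4, 5, 21, 22]
24 → extends → [4, 5, 21, 22, 24]
9 → replaces 21 → [4, 5, 9, 22, 24]
7 → replaces 9 → [4, 5, 7, 22, 24]
2 → replaces 4 → [2, 5, 7, 22, 24]
Longest non-decreasing subsequence has length 5, so deletions = 14 − 5 = 9.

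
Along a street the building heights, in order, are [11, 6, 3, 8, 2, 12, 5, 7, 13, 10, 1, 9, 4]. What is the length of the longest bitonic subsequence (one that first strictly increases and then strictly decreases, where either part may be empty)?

inc[i] = longest strictly increasing subsequence ending at i; dec[i] = longest strictly decreasing subsequence starting at i:
i:      1  2  3  4  5  6  7  8  9 10 11 12 13
a[i]:  11  6  3  8  2 12  5  7 13 10  1  9  4
inc:    1  1  1  2  1  3  2  3  4  4  1  4  2
dec:    5  4  3  3  2  4  2  2  4  3  1  2  1
Best peak at i=9 (value 13): inc=4, dec=4, length 4+4−1 = 7.

7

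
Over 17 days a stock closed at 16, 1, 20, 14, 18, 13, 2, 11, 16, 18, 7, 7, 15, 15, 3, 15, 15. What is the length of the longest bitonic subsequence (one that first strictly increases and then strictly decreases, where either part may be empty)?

inc[i] = longest strictly increasing subsequence ending at i; dec[i] = longest strictly decreasing subsequence starting at i:
i:      1  2  3  4  5  6  7  8  9 10 11 12 13 14 15 16 17
a[i]:  16  1 20 14 18 13  2 11 16 18  7  7 15 15  3 15 15
inc:    1  1  2  2  3  2  2  3  4  5  3  3  4  4  3  4  4
dec:    6  1  6  5  5  4  1  3  3  3  2  2  2  2  1  1  1
Best peak at i=3 (value 20): inc=2, dec=6, length 2+6−1 = 7.

7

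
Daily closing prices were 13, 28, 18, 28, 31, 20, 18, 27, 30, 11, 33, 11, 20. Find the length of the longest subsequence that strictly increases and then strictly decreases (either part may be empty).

7

inc[i] = longest strictly increasing subsequence ending at i; dec[i] = longest strictly decreasing subsequence starting at i:
i:      1  2  3  4  5  6  7  8  9 10 11 12 13
a[i]:  13 28 18 28 31 20 18 27 30 11 33 11 20
inc:    1  2  2  3  4  3  2  4  5  1  6  1  3
dec:    2  4  2  4  4  3  2  2  2  1  2  1  1
Best peak at i=5 (value 31): inc=4, dec=4, length 4+4−1 = 7.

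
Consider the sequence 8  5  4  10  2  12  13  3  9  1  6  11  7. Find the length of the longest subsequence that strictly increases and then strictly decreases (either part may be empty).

inc[i] = longest strictly increasing subsequence ending at i; dec[i] = longest strictly decreasing subsequence starting at i:
i:      1  2  3  4  5  6  7  8  9 10 11 12 13
a[i]:   8  5  4 10  2 12 13  3  9  1  6 11  7
inc:    1  1  1  2  1  3  4  2  3  1  3  4  4
dec:    5  4  3  3  2  3  3  2  2  1  1  2  1
Best peak at i=7 (value 13): inc=4, dec=3, length 4+3−1 = 6.

6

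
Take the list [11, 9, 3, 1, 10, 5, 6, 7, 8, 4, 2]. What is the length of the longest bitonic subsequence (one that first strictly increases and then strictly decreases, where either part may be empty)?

inc[i] = longest strictly increasing subsequence ending at i; dec[i] = longest strictly decreasing subsequence starting at i:
i:      1  2  3  4  5  6  7  8  9 10 11
a[i]:  11  9  3  1 10  5  6  7  8  4  2
inc:    1  1  1  1  2  2  3  4  5  2  2
dec:    5  4  2  1  4  3  3  3  3  2  1
Best peak at i=9 (value 8): inc=5, dec=3, length 5+3−1 = 7.

7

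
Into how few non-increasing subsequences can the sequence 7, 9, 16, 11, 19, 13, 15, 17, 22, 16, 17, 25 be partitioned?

Place each on the leftmost legal pile:
7 → new pile 1 (tops now [7])
9 → new pile 2 (tops now [7, 9])
16 → new pile 3 (tops now [7, 9, 16])
11 → pile 3 (tops now [7, 9, 11])
19 → new pile 4 (tops now [7, 9, 11, 19])
13 → pile 4 (tops now [7, 9, 11, 13])
15 → new pile 5 (tops now [7, 9, 11, 13, 15])
17 → new pile 6 (tops now [7, 9, 11, 13, 15, 17])
22 → new pile 7 (tops now [7, 9, 11, 13, 15, 17, 22])
16 → pile 6 (tops now [7, 9, 11, 13, 15, 16, 22])
17 → pile 7 (tops now [7, 9, 11, 13, 15, 16, 17])
25 → new pile 8 (tops now [7, 9, 11, 13, 15, 16, 17, 25])
Eight piles.

8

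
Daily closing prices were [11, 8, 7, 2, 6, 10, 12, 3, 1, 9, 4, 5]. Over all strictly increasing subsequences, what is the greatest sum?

Let S[i] be the best sum of a strictly increasing subsequence ending at i:
i:      1  2  3  4  5  6  7  8  9 10 11 12
a[i]:  11  8  7  2  6 10 12  3  1  9  4  5
S:     11  8  7  2  8 18 30  5  1 17  9 14
Maximum is 30 (e.g. 2 + 6 + 10 + 12).

30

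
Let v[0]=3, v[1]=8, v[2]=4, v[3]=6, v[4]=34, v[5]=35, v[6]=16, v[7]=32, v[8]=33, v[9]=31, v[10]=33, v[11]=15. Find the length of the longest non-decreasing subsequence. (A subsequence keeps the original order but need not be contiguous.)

Track the smallest tail for each achievable length (allowing ties):
3 → extends → [3]
8 → extends → [3, 8]
4 → replaces 8 → [3, 4]
6 → extends → [3, 4, 6]
34 → extends → [3, 4, 6, 34]
35 → extends → [3, 4, 6, 34, 35]
16 → replaces 34 → [3, 4, 6, 16, 35]
32 → replaces 35 → [3, 4, 6, 16, 32]
33 → extends → [3, 4, 6, 16, 32, 33]
31 → replaces 32 → [3, 4, 6, 16, 31, 33]
33 → extends → [3, 4, 6, 16, 31, 33, 33]
15 → replaces 16 → [3, 4, 6, 15, 31, 33, 33]
Seven tails, so the longest non-decreasing subsequence has length 7 (e.g. 3, 4, 6, 16, 32, 33, 33).

7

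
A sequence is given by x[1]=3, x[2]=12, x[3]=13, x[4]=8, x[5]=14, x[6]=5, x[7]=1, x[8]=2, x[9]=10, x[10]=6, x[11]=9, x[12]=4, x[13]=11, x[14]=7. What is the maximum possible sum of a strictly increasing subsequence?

Let S[i] be the best sum of a strictly increasing subsequence ending at i:
i:      1  2  3  4  5  6  7  8  9 10 11 12 13 14
x[i]:   3 12 13  8 14  5  1  2 10  6  9  4 11  7
S:      3 15 28 11 42  8  1  3 21 14 23  7 34 21
Maximum is 42 (e.g. 3 + 12 + 13 + 14).

42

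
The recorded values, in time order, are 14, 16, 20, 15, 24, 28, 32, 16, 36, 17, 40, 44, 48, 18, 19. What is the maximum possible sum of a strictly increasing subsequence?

Let S[i] be the best sum of a strictly increasing subsequence ending at i:
i:       1   2   3   4   5   6   7   8   9  10  11  12  13  14  15
a[i]:   14  16  20  15  24  28  32  16  36  17  40  44  48  18  19
S:      14  30  50  29  74 102 134  45 170  62 210 254 302  80  99
Maximum is 302 (e.g. 14 + 16 + 20 + 24 + 28 + 32 + 36 + 40 + 44 + 48).

302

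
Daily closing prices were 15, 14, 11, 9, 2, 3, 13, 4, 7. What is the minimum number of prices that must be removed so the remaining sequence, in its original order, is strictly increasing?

5

Fewest deletions = n − (longest strictly increasing subsequence).
Patience tails:
15 → extends → [15]
14 → replaces 15 → [14]
11 → replaces 14 → [11]
9 → replaces 11 → [9]
2 → replaces 9 → [2]
3 → extends → [2, 3]
13 → extends → [2, 3, 13]
4 → replaces 13 → [2, 3, 4]
7 → extends → [2, 3, 4, 7]
Longest strictly increasing subsequence has length 4, so deletions = 9 − 4 = 5.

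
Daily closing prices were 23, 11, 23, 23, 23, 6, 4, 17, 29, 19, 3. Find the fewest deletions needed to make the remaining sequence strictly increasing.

8

Fewest deletions = n − (longest strictly increasing subsequence).
Patience tails:
23 → extends → [23]
11 → replaces 23 → [11]
23 → extends → [11, 23]
23 → already a tail → [11, 23]
23 → already a tail → [11, 23]
6 → replaces 11 → [6, 23]
4 → replaces 6 → [4, 23]
17 → replaces 23 → [4, 17]
29 → extends → [4, 17, 29]
19 → replaces 29 → [4, 17, 19]
3 → replaces 4 → [3, 17, 19]
Longest strictly increasing subsequence has length 3, so deletions = 11 − 3 = 8.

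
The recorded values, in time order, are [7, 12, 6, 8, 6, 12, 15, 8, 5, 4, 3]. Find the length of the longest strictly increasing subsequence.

4

Track the smallest tail for each achievable length (strict):
7 → extends → [7]
12 → extends → [7, 12]
6 → replaces 7 → [6, 12]
8 → replaces 12 → [6, 8]
6 → already a tail → [6, 8]
12 → extends → [6, 8, 12]
15 → extends → [6, 8, 12, 15]
8 → already a tail → [6, 8, 12, 15]
5 → replaces 6 → [5, 8, 12, 15]
4 → replaces 5 → [4, 8, 12, 15]
3 → replaces 4 → [3, 8, 12, 15]
Four tails, so the longest strictly increasing subsequence has length 4 (e.g. 7, 8, 12, 15).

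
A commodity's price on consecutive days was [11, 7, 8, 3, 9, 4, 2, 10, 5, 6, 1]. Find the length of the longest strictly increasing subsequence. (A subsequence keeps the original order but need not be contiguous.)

4

Track the smallest tail for each achievable length (strict):
11 → extends → [11]
7 → replaces 11 → [7]
8 → extends → [7, 8]
3 → replaces 7 → [3, 8]
9 → extends → [3, 8, 9]
4 → replaces 8 → [3, 4, 9]
2 → replaces 3 → [2, 4, 9]
10 → extends → [2, 4, 9, 10]
5 → replaces 9 → [2, 4, 5, 10]
6 → replaces 10 → [2, 4, 5, 6]
1 → replaces 2 → [1, 4, 5, 6]
Four tails, so the longest strictly increasing subsequence has length 4 (e.g. 7, 8, 9, 10).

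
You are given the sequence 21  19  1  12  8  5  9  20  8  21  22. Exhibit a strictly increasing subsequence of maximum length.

1, 8, 9, 20, 21, 22

Patience tails give the LIS length; then backtrack through the dp parents:
21 → extends → [21]
19 → replaces 21 → [19]
1 → replaces 19 → [1]
12 → extends → [1, 12]
8 → replaces 12 → [1, 8]
5 → replaces 8 → [1, 5]
9 → extends → [1, 5, 9]
20 → extends → [1, 5, 9, 20]
8 → replaces 9 → [1, 5, 8, 20]
21 → extends → [1, 5, 8, 20, 21]
22 → extends → [1, 5, 8, 20, 21, 22]
Length 6; one witness is 1, 8, 9, 20, 21, 22.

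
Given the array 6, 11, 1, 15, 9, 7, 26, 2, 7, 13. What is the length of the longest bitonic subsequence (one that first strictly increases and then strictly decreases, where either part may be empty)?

inc[i] = longest strictly increasing subsequence ending at i; dec[i] = longest strictly decreasing subsequence starting at i:
i:      1  2  3  4  5  6  7  8  9 10
a[i]:   6 11  1 15  9  7 26  2  7 13
inc:    1  2  1  3  2  2  4  2  3  4
dec:    2  4  1  4  3  2  2  1  1  1
Best peak at i=4 (value 15): inc=3, dec=4, length 3+4−1 = 6.

6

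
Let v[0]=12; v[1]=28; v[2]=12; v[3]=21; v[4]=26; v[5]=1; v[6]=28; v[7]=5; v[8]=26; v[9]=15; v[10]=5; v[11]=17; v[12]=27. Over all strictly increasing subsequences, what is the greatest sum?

87

Let S[i] be the best sum of a strictly increasing subsequence ending at i:
i:      0  1  2  3  4  5  6  7  8  9 10 11 12
v[i]:  12 28 12 21 26  1 28  5 26 15  5 17 27
S:     12 40 12 33 59  1 87  6 59 27  6 44 86
Maximum is 87 (e.g. 12 + 21 + 26 + 28).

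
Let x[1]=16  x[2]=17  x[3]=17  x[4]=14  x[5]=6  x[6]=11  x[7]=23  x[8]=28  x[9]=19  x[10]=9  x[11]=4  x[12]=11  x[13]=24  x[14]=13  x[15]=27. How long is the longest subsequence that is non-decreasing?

Let dp[i] be the length of the longest such subsequence ending at index i:
i:      1  2  3  4  5  6  7  8  9 10 11 12 13 14 15
x[i]:  16 17 17 14  6 11 23 28 19  9  4 11 24 13 27
dp:     1  2  3  1  1  2  4  5  4  2  1  3  5  4  6
Maximum dp value is 6.

6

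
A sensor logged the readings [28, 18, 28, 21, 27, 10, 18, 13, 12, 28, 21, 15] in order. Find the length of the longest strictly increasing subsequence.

4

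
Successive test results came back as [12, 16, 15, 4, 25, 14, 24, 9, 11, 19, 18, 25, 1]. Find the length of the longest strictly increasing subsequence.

Let dp[i] be the length of the longest such subsequence ending at index i:
i:      1  2  3  4  5  6  7  8  9 10 11 12 13
a[i]:  12 16 15  4 25 14 24  9 11 19 18 25  1
dp:     1  2  2  1  3  2  3  2  3  4  4  5  1
Maximum dp value is 5.

5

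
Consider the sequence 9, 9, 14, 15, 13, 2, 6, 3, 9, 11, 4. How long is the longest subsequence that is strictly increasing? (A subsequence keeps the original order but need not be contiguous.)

Track the smallest tail for each achievable length (strict):
9 → extends → [9]
9 → already a tail → [9]
14 → extends → [9, 14]
15 → extends → [9, 14, 15]
13 → replaces 14 → [9, 13, 15]
2 → replaces 9 → [2, 13, 15]
6 → replaces 13 → [2, 6, 15]
3 → replaces 6 → [2, 3, 15]
9 → replaces 15 → [2, 3, 9]
11 → extends → [2, 3, 9, 11]
4 → replaces 9 → [2, 3, 4, 11]
Four tails, so the longest strictly increasing subsequence has length 4 (e.g. 2, 6, 9, 11).

4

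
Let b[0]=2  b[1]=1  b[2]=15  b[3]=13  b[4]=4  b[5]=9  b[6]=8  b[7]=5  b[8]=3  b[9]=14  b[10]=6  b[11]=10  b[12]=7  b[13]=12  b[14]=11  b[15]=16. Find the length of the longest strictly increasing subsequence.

7

Let dp[i] be the length of the longest such subsequence ending at index i:
i:      0  1  2  3  4  5  6  7  8  9 10 11 12 13 14 15
b[i]:   2  1 15 13  4  9  8  5  3 14  6 10  7 12 11 16
dp:     1  1  2  2  2  3  3  3  2  4  4  5  5  6  6  7
Maximum dp value is 7.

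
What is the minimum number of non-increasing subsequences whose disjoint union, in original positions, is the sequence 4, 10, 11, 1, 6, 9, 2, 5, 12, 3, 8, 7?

Place each on the leftmost legal pile:
4 → new pile 1 (tops now [4])
10 → new pile 2 (tops now [4, 10])
11 → new pile 3 (tops now [4, 10, 11])
1 → pile 1 (tops now [1, 10, 11])
6 → pile 2 (tops now [1, 6, 11])
9 → pile 3 (tops now [1, 6, 9])
2 → pile 2 (tops now [1, 2, 9])
5 → pile 3 (tops now [1, 2, 5])
12 → new pile 4 (tops now [1, 2, 5, 12])
3 → pile 3 (tops now [1, 2, 3, 12])
8 → pile 4 (tops now [1, 2, 3, 8])
7 → pile 4 (tops now [1, 2, 3, 7])
Four piles.

4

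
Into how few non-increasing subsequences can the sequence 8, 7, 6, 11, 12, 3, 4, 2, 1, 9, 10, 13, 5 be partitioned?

The minimum number of non-increasing subsequences covering a sequence equals the length of its longest strictly increasing subsequence.
LIS length is 5 (e.g. 3, 4, 9, 10, 13), so 5 piles are needed.

5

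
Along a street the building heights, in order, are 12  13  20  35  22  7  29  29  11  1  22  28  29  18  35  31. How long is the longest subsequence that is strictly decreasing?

Negate each value so 'decreasing' becomes 'increasing', then run patience tails on the negated sequence:
-12 → extends → [-12]
-13 → replaces -12 → [-13]
-20 → replaces -13 → [-20]
-35 → replaces -20 → [-35]
-22 → extends → [-35, -22]
-7 → extends → [-35, -22, -7]
-29 → replaces -22 → [-35, -29, -7]
-29 → already a tail → [-35, -29, -7]
-11 → replaces -7 → [-35, -29, -11]
-1 → extends → [-35, -29, -11, -1]
-22 → replaces -11 → [-35, -29, -22, -1]
-28 → replaces -22 → [-35, -29, -28, -1]
-29 → already a tail → [-35, -29, -28, -1]
-18 → replaces -1 → [-35, -29, -28, -18]
-35 → already a tail → [-35, -29, -28, -18]
-31 → replaces -29 → [-35, -31, -28, -18]
Four tails, so the longest strictly decreasing subsequence of the original has length 4.

4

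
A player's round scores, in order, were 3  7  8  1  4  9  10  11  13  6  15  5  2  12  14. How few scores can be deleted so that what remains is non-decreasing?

Fewest deletions = n − (longest non-decreasing subsequence).
i:      1  2  3  4  5  6  7  8  9 10 11 12 13 14 15
a[i]:   3  7  8  1  4  9 10 11 13  6 15  5  2 12 14
dp:     1  2  3  1  2  4  5  6  7  3  8  3  2  7  8
max dp = 8, so deletions = 15 − 8 = 7.

7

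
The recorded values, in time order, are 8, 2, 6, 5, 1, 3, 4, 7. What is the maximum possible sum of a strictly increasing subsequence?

Let S[i] be the best sum of a strictly increasing subsequence ending at i:
i:      1  2  3  4  5  6  7  8
a[i]:   8  2  6  5  1  3  4  7
S:      8  2  8  7  1  5  9 16
Maximum is 16 (e.g. 2 + 3 + 4 + 7).

16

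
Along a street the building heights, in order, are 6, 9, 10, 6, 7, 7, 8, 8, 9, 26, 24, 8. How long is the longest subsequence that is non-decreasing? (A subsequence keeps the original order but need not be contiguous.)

8

Track the smallest tail for each achievable length (allowing ties):
6 → extends → [6]
9 → extends → [6, 9]
10 → extends → [6, 9, 10]
6 → replaces 9 → [6, 6, 10]
7 → replaces 10 → [6, 6, 7]
7 → extends → [6, 6, 7, 7]
8 → extends → [6, 6, 7, 7, 8]
8 → extends → [6, 6, 7, 7, 8, 8]
9 → extends → [6, 6, 7, 7, 8, 8, 9]
26 → extends → [6, 6, 7, 7, 8, 8, 9, 26]
24 → replaces 26 → [6, 6, 7, 7, 8, 8, 9, 24]
8 → replaces 9 → [6, 6, 7, 7, 8, 8, 8, 24]
Eight tails, so the longest non-decreasing subsequence has length 8 (e.g. 6, 6, 7, 7, 8, 8, 9, 26).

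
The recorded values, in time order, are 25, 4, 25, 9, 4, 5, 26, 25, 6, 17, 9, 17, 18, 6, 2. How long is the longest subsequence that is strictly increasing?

Let dp[i] be the length of the longest such subsequence ending at index i:
i:      1  2  3  4  5  6  7  8  9 10 11 12 13 14 15
a[i]:  25  4 25  9  4  5 26 25  6 17  9 17 18  6  2
dp:     1  1  2  2  1  2  3  3  3  4  4  5  6  3  1
Maximum dp value is 6.

6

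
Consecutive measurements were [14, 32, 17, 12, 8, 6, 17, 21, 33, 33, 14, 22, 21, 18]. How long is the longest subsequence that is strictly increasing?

4

Track the smallest tail for each achievable length (strict):
14 → extends → [14]
32 → extends → [14, 32]
17 → replaces 32 → [14, 17]
12 → replaces 14 → [12, 17]
8 → replaces 12 → [8, 17]
6 → replaces 8 → [6, 17]
17 → already a tail → [6, 17]
21 → extends → [6, 17, 21]
33 → extends → [6, 17, 21, 33]
33 → already a tail → [6, 17, 21, 33]
14 → replaces 17 → [6, 14, 21, 33]
22 → replaces 33 → [6, 14, 21, 22]
21 → already a tail → [6, 14, 21, 22]
18 → replaces 21 → [6, 14, 18, 22]
Four tails, so the longest strictly increasing subsequence has length 4 (e.g. 14, 17, 21, 33).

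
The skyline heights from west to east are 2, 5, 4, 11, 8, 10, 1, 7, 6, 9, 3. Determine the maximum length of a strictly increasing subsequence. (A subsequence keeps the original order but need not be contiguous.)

4

Track the smallest tail for each achievable length (strict):
2 → extends → [2]
5 → extends → [2, 5]
4 → replaces 5 → [2, 4]
11 → extends → [2, 4, 11]
8 → replaces 11 → [2, 4, 8]
10 → extends → [2, 4, 8, 10]
1 → replaces 2 → [1, 4, 8, 10]
7 → replaces 8 → [1, 4, 7, 10]
6 → replaces 7 → [1, 4, 6, 10]
9 → replaces 10 → [1, 4, 6, 9]
3 → replaces 4 → [1, 3, 6, 9]
Four tails, so the longest strictly increasing subsequence has length 4 (e.g. 2, 5, 8, 10).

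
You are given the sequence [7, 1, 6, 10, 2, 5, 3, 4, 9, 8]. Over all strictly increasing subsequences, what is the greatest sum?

19

Let S[i] be the best sum of a strictly increasing subsequence ending at i:
i:      1  2  3  4  5  6  7  8  9 10
a[i]:   7  1  6 10  2  5  3  4  9  8
S:      7  1  7 17  3  8  6 10 19 18
Maximum is 19 (e.g. 1 + 2 + 3 + 4 + 9).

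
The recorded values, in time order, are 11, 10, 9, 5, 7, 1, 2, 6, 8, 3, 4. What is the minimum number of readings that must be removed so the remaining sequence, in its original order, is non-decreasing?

7

Fewest deletions = n − (longest non-decreasing subsequence).
i:      1  2  3  4  5  6  7  8  9 10 11
a[i]:  11 10  9  5  7  1  2  6  8  3  4
dp:     1  1  1  1  2  1  2  3  4  3  4
max dp = 4, so deletions = 11 − 4 = 7.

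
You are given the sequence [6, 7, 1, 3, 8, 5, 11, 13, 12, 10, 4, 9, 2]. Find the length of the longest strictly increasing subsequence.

5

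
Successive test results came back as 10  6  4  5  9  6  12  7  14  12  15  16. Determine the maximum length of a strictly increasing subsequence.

Track the smallest tail for each achievable length (strict):
10 → extends → [10]
6 → replaces 10 → [6]
4 → replaces 6 → [4]
5 → extends → [4, 5]
9 → extends → [4, 5, 9]
6 → replaces 9 → [4, 5, 6]
12 → extends → [4, 5, 6, 12]
7 → replaces 12 → [4, 5, 6, 7]
14 → extends → [4, 5, 6, 7, 14]
12 → replaces 14 → [4, 5, 6, 7, 12]
15 → extends → [4, 5, 6, 7, 12, 15]
16 → extends → [4, 5, 6, 7, 12, 15, 16]
Seven tails, so the longest strictly increasing subsequence has length 7 (e.g. 4, 5, 9, 12, 14, 15, 16).

7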